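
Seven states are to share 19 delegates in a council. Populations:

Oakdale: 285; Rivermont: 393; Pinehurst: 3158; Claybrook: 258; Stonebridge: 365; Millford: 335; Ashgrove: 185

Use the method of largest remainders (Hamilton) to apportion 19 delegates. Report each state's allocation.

Oakdale 1, Rivermont 2, Pinehurst 12, Claybrook 1, Stonebridge 1, Millford 1, Ashgrove 1

Standard divisor: 4979 ÷ 19 ≈ 262.053.
Standard quotas: Oakdale 1.088, Rivermont 1.500, Pinehurst 12.051, Claybrook 0.985, Stonebridge 1.393, Millford 1.278, Ashgrove 0.706.
Lower quotas: Oakdale 1, Rivermont 1, Pinehurst 12, Claybrook 0, Stonebridge 1, Millford 1, Ashgrove 0 (sum 16, leaving 3 seats).
Remainders in descending order: Claybrook 0.985, Ashgrove 0.706, Rivermont 0.500, Stonebridge 0.393, Millford 0.278, Oakdale 0.088, Pinehurst 0.051.
The surplus seats go to Claybrook, Ashgrove, Rivermont.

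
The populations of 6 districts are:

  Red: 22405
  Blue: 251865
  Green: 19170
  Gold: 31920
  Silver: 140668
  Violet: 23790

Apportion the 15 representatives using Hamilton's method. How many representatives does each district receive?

The standard divisor is 489818/15 ≈ 32654.533.
Standard quotas: Red 0.6861, Blue 7.7130, Green 0.5871, Gold 0.9775, Silver 4.3078, Violet 0.7285.
Lower quotas: Red 0, Blue 7, Green 0, Gold 0, Silver 4, Violet 0 (sum 11, leaving 4 seats).
Remainders in descending order: Gold 0.9775, Violet 0.7285, Blue 0.7130, Red 0.6861, Green 0.5871, Silver 0.3078.
Largest remainders: Gold, Violet, Blue, Red receive the extra seats.

Red 1, Blue 8, Green 0, Gold 1, Silver 4, Violet 1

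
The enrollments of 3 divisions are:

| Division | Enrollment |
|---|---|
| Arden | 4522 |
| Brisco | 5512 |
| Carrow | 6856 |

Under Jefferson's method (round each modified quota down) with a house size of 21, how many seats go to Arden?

5

Standard divisor 16890/21 ≈ 804.286; standard quotas: Arden 5.622, Brisco 6.853, Carrow 8.524.
Rounding down gives 5, 6, 8 = 19 seats, so the divisor must be adjusted.
With modified divisor 760: modified quotas Arden 5.950, Brisco 7.253, Carrow 9.021.
Rounding down: Arden 5, Brisco 7, Carrow 9 (total 21).
Arden receives 5.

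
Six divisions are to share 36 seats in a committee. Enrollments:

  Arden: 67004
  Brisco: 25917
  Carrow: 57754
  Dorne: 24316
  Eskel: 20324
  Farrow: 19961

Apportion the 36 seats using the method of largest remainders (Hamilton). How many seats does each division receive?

Arden=11; Brisco=4; Carrow=10; Dorne=4; Eskel=4; Farrow=3

Total 215276; standard divisor 215276/36 ≈ 5979.889.
Standard quotas: Arden 11.2049, Brisco 4.3340, Carrow 9.6580, Dorne 4.0663, Eskel 3.3987, Farrow 3.3380.
Lower quotas: Arden 11, Brisco 4, Carrow 9, Dorne 4, Eskel 3, Farrow 3 (sum 34, leaving 2 seats).
Remainders in descending order: Carrow 0.6580, Eskel 0.3987, Farrow 0.3380, Brisco 0.3340, Arden 0.2049, Dorne 0.0663.
The surplus seats go to Carrow, Eskel.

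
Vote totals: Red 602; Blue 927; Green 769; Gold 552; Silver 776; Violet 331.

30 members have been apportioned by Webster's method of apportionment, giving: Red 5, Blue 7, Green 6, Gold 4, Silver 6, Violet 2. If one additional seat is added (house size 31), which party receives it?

Violet

Priority for the next seat is population ÷ (current seats + 0.5).
Priorities: Red 109.455, Blue 123.600, Green 118.308, Gold 122.667, Silver 119.385, Violet 132.400.
Highest priority: Violet.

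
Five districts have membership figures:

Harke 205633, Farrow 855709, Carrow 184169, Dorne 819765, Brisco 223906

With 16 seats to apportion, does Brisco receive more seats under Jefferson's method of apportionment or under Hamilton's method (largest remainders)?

Hamilton

Jefferson: Harke 1, Farrow 7, Carrow 1, Dorne 6, Brisco 1.
Hamilton: Harke 1, Farrow 6, Carrow 1, Dorne 6, Brisco 2.
Brisco gets 1 under Jefferson and 2 under Hamilton.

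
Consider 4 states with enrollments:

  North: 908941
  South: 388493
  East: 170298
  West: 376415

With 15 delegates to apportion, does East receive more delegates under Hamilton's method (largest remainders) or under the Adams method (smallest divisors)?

Hamilton: North 8, South 3, East 1, West 3.
Adams: North 7, South 3, East 2, West 3.
East gets 1 under Hamilton and 2 under Adams.

Adams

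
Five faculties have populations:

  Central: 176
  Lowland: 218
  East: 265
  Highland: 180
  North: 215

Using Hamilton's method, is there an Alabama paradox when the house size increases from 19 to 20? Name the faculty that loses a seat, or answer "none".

none

At 19 seats: Central 3, Lowland 4, East 5, Highland 3, North 4.
At 20 seats: Central 3, Lowland 4, East 5, Highland 4, North 4.
No faculty's allocation decreased.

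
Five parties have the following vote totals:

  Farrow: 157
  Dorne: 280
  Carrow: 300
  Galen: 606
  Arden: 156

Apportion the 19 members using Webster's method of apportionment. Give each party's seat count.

Standard divisor 1499/19 ≈ 78.895; standard quotas: Farrow 1.990, Dorne 3.549, Carrow 3.803, Galen 7.681, Arden 1.977.
Rounding to the nearest integer gives 2, 4, 4, 8, 2 = 20 seats, so the divisor must be adjusted.
With modified divisor 80.56: modified quotas Farrow 1.949, Dorne 3.476, Carrow 3.724, Galen 7.522, Arden 1.936.
Rounding to the nearest integer: Farrow 2, Dorne 3, Carrow 4, Galen 8, Arden 2 (total 19).

Farrow=2, Dorne=3, Carrow=4, Galen=8, Arden=2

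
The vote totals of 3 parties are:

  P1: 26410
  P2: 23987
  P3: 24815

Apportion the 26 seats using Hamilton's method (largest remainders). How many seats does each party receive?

P1=9, P2=8, P3=9

Standard divisor: 75212 ÷ 26 ≈ 2892.769.
Standard quotas: P1 9.1297, P2 8.2921, P3 8.5783.
Lower quotas: P1 9, P2 8, P3 8 (sum 25, leaving 1 seat).
Remainders in descending order: P3 0.5783, P2 0.2921, P1 0.1297.
The surplus seat goes to P3.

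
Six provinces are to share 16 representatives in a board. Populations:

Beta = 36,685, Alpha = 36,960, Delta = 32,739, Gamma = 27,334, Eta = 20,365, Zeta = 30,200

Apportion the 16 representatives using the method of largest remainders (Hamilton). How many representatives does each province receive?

Beta 3, Alpha 3, Delta 3, Gamma 2, Eta 2, Zeta 3

The standard divisor is 184283/16 ≈ 11517.688.
Standard quotas: Beta 3.1851, Alpha 3.2090, Delta 2.8425, Gamma 2.3732, Eta 1.7682, Zeta 2.6221.
Lower quotas: Beta 3, Alpha 3, Delta 2, Gamma 2, Eta 1, Zeta 2 (sum 13, leaving 3 seats).
Remainders in descending order: Delta 0.8425, Eta 0.7682, Zeta 0.6221, Gamma 0.3732, Alpha 0.2090, Beta 0.1851.
Largest remainders: Delta, Eta, Zeta receive the extra seats.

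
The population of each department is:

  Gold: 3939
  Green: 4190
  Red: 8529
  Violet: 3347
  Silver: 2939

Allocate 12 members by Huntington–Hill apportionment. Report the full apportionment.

With divisor 1993: modified quotas Gold 1.976, Green 2.102, Red 4.279, Violet 1.679, Silver 1.475.
Geometric-mean thresholds: Gold √(1·2)=1.414, Green √(2·3)=2.449, Red √(4·5)=4.472, Violet √(1·2)=1.414, Silver √(1·2)=1.414.
Each quota rounded against its threshold gives Gold 2, Green 2, Red 4, Violet 2, Silver 2 (total 12).

Gold 2, Green 2, Red 4, Violet 2, Silver 2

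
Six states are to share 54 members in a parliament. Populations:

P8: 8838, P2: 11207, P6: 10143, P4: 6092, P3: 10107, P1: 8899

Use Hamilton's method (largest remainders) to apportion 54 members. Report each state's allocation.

Total 55286; standard divisor 55286/54 ≈ 1023.815.
Standard quotas: P8 8.6324, P2 10.9463, P6 9.9071, P4 5.9503, P3 9.8719, P1 8.6920.
Lower quotas: P8 8, P2 10, P6 9, P4 5, P3 9, P1 8 (sum 49, leaving 5 seats).
Remainders in descending order: P4 0.9503, P2 0.9463, P6 0.9071, P3 0.8719, P1 0.6920, P8 0.6324.
The surplus seats go to P4, P2, P6, P3, P1.

P8=8; P2=11; P6=10; P4=6; P3=10; P1=9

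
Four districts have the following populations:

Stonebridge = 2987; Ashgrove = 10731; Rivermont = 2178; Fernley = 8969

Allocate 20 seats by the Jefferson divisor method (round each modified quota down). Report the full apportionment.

Standard divisor 24865/20 ≈ 1243.25; standard quotas: Stonebridge 2.403, Ashgrove 8.631, Rivermont 1.752, Fernley 7.214.
Rounding down gives 2, 8, 1, 7 = 18 seats, so the divisor must be adjusted.
With modified divisor 1100: modified quotas Stonebridge 2.715, Ashgrove 9.755, Rivermont 1.980, Fernley 8.154.
Rounding down: Stonebridge 2, Ashgrove 9, Rivermont 1, Fernley 8 (total 20).

Stonebridge: 2, Ashgrove: 9, Rivermont: 1, Fernley: 8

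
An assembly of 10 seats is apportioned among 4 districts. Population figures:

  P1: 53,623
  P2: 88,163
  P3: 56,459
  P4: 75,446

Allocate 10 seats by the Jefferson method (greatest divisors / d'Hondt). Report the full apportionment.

Standard divisor 273691/10 ≈ 27369.1; standard quotas: P1 1.959, P2 3.221, P3 2.063, P4 2.757.
Rounding down gives 1, 3, 2, 2 = 8 seats, so the divisor must be adjusted.
With modified divisor 23600: modified quotas P1 2.272, P2 3.736, P3 2.392, P4 3.197.
Rounding down: P1 2, P2 3, P3 2, P4 3 (total 10).

P1 2, P2 3, P3 2, P4 3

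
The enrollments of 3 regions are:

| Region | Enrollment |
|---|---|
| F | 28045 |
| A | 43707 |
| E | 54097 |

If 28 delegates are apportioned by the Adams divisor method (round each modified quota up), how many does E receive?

12

Standard divisor 125849/28 ≈ 4494.607; standard quotas: F 6.240, A 9.724, E 12.036.
Rounding up gives 7, 10, 13 = 30 seats, so the divisor must be adjusted.
With modified divisor 4800: modified quotas F 5.843, A 9.106, E 11.270.
Rounding up: F 6, A 10, E 12 (total 28).
E receives 12.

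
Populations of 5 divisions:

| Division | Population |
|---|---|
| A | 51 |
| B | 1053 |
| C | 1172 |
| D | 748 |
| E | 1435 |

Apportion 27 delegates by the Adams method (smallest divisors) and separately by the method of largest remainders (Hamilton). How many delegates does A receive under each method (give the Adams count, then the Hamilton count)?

Adams: A 1, B 6, C 7, D 5, E 8.
Hamilton: A 0, B 6, C 7, D 5, E 9.
A gets 1 under Adams and 0 under Hamilton.

1 and 0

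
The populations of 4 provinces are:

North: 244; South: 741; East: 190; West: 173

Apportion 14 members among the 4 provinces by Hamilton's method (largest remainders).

The standard divisor is 1348/14 ≈ 96.286.
Standard quotas: North 2.534, South 7.696, East 1.973, West 1.797.
Lower quotas: North 2, South 7, East 1, West 1 (sum 11, leaving 3 seats).
Remainders in descending order: East 0.973, West 0.797, South 0.696, North 0.534.
The surplus seats go to East, West, South.

North 2, South 8, East 2, West 2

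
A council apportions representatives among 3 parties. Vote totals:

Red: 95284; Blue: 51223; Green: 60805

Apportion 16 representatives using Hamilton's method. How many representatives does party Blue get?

4

Standard divisor: 207312 ÷ 16 = 12957.
Standard quotas: Red 7.3539, Blue 3.9533, Green 4.6928.
Lower quotas: Red 7, Blue 3, Green 4 (sum 14, leaving 2 seats).
Remainders in descending order: Blue 0.9533, Green 0.6928, Red 0.3539.
Largest remainders: Blue, Green receive the extra seats.
Blue receives 4.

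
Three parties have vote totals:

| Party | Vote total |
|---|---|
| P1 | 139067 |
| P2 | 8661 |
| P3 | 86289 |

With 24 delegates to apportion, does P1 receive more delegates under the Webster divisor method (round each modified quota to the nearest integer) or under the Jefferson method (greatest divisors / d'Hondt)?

Jefferson

Webster: P1 14, P2 1, P3 9.
Jefferson: P1 15, P2 0, P3 9.
P1 gets 14 under Webster and 15 under Jefferson.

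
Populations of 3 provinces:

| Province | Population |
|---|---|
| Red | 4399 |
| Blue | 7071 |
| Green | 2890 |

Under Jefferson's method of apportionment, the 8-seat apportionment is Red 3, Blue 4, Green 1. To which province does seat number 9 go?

Green

Priority for the next seat is population ÷ (current seats + 1).
Priorities: Red 1099.750, Blue 1414.200, Green 1445.000.
Highest priority: Green.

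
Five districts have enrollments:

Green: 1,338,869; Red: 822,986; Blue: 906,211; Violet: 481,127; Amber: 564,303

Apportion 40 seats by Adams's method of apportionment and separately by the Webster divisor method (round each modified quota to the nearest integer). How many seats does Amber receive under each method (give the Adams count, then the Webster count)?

6 and 5

Adams: Green 12, Red 8, Blue 9, Violet 5, Amber 6.
Webster: Green 13, Red 8, Blue 9, Violet 5, Amber 5.
Amber gets 6 under Adams and 5 under Webster.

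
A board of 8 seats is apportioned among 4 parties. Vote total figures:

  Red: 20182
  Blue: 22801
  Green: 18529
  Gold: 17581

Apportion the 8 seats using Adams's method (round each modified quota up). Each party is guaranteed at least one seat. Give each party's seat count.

Red 2, Blue 2, Green 2, Gold 2

Standard divisor 79093/8 ≈ 9886.625; standard quotas: Red 2.041, Blue 2.306, Green 1.874, Gold 1.778.
Rounding up gives 3, 3, 2, 2 = 10 seats, so the divisor must be adjusted.
With modified divisor 14500: modified quotas Red 1.392, Blue 1.572, Green 1.278, Gold 1.212.
Rounding up: Red 2, Blue 2, Green 2, Gold 2 (total 8).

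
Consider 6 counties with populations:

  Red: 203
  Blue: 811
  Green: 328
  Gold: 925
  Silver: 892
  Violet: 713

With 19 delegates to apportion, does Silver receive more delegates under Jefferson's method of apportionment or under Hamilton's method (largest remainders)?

Jefferson

Jefferson: Red 1, Blue 4, Green 1, Gold 5, Silver 5, Violet 3.
Hamilton: Red 1, Blue 4, Green 2, Gold 5, Silver 4, Violet 3.
Silver gets 5 under Jefferson and 4 under Hamilton.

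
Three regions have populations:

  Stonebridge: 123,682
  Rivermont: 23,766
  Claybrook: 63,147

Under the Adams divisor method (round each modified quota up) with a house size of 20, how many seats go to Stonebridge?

Standard divisor 210595/20 ≈ 10529.75; standard quotas: Stonebridge 11.746, Rivermont 2.257, Claybrook 5.997.
Rounding up gives 12, 3, 6 = 21 seats, so the divisor must be adjusted.
With modified divisor 11600: modified quotas Stonebridge 10.662, Rivermont 2.049, Claybrook 5.444.
Rounding up: Stonebridge 11, Rivermont 3, Claybrook 6 (total 20).
Stonebridge receives 11.

11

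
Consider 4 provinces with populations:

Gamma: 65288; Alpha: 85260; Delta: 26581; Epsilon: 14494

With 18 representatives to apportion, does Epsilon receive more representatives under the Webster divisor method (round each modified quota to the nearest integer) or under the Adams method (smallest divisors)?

Webster: Gamma 6, Alpha 8, Delta 3, Epsilon 1.
Adams: Gamma 6, Alpha 7, Delta 3, Epsilon 2.
Epsilon gets 1 under Webster and 2 under Adams.

Adams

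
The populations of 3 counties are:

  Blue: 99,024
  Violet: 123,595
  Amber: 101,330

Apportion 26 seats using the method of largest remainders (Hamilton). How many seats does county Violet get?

10

Standard divisor: 323949 ÷ 26 ≈ 12459.577.
Standard quotas: Blue 7.9476, Violet 9.9197, Amber 8.1327.
Lower quotas: Blue 7, Violet 9, Amber 8 (sum 24, leaving 2 seats).
Remainders in descending order: Blue 0.9476, Violet 0.9197, Amber 0.1327.
Largest remainders: Blue, Violet receive the extra seats.
Violet receives 10.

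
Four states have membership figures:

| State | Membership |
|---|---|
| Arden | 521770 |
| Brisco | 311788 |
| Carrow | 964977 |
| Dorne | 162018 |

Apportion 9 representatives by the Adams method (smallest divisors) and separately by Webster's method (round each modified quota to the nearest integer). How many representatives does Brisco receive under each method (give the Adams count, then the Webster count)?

Adams: Arden 2, Brisco 2, Carrow 4, Dorne 1.
Webster: Arden 2, Brisco 1, Carrow 5, Dorne 1.
Brisco gets 2 under Adams and 1 under Webster.

2 and 1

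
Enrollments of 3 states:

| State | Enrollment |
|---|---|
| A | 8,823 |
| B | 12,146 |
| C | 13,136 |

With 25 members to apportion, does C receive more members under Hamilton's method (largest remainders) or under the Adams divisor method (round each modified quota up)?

Hamilton

Hamilton: A 6, B 9, C 10.
Adams: A 7, B 9, C 9.
C gets 10 under Hamilton and 9 under Adams.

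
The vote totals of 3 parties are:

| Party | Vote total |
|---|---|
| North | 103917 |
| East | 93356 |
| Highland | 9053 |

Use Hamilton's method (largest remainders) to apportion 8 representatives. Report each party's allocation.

Standard divisor: 206326 ÷ 8 ≈ 25790.75.
Standard quotas: North 4.0292, East 3.6197, Highland 0.3510.
Lower quotas: North 4, East 3, Highland 0 (sum 7, leaving 1 seat).
Remainders in descending order: East 0.6197, Highland 0.3510, North 0.0292.
Largest remainder: East receives the extra seat.

North=4; East=4; Highland=0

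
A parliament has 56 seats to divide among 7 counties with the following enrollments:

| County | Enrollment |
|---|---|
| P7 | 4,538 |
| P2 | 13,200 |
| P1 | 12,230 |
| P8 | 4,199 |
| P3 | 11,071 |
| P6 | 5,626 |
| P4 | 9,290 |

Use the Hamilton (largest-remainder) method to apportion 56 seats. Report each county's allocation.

The standard divisor is 60154/56 ≈ 1074.179.
Standard quotas: P7 4.2246, P2 12.2885, P1 11.3854, P8 3.9090, P3 10.3065, P6 5.2375, P4 8.6485.
Lower quotas: P7 4, P2 12, P1 11, P8 3, P3 10, P6 5, P4 8 (sum 53, leaving 3 seats).
Remainders in descending order: P8 0.9090, P4 0.6485, P1 0.3854, P3 0.3065, P2 0.2885, P6 0.2375, P7 0.2246.
The surplus seats go to P8, P4, P1.

P7 4, P2 12, P1 12, P8 4, P3 10, P6 5, P4 9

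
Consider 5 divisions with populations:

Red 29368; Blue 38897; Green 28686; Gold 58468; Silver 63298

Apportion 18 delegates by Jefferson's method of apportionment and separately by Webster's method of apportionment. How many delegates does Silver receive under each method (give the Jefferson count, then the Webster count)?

Jefferson: Red 2, Blue 3, Green 2, Gold 5, Silver 6.
Webster: Red 3, Blue 3, Green 2, Gold 5, Silver 5.
Silver gets 6 under Jefferson and 5 under Webster.

6 and 5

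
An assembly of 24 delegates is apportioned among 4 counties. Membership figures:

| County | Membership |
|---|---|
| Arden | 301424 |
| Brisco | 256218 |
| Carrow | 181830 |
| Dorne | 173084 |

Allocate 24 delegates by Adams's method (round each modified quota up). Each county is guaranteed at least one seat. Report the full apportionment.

Arden 8, Brisco 6, Carrow 5, Dorne 5

Standard divisor 912556/24 ≈ 38023.167; standard quotas: Arden 7.927, Brisco 6.738, Carrow 4.782, Dorne 4.552.
Rounding up gives 8, 7, 5, 5 = 25 seats, so the divisor must be adjusted.
With modified divisor 42900: modified quotas Arden 7.026, Brisco 5.972, Carrow 4.238, Dorne 4.035.
Rounding up: Arden 8, Brisco 6, Carrow 5, Dorne 5 (total 24).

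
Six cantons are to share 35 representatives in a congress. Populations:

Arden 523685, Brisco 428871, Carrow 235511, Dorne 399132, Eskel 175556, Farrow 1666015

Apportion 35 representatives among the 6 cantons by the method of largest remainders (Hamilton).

The standard divisor is 3428770/35 ≈ 97964.857.
Standard quotas: Arden 5.3456, Brisco 4.3778, Carrow 2.4040, Dorne 4.0742, Eskel 1.7920, Farrow 17.0063.
Lower quotas: Arden 5, Brisco 4, Carrow 2, Dorne 4, Eskel 1, Farrow 17 (sum 33, leaving 2 seats).
Remainders in descending order: Eskel 0.7920, Carrow 0.4040, Brisco 0.3778, Arden 0.3456, Dorne 0.0742, Farrow 0.0063.
Largest remainders: Eskel, Carrow receive the extra seats.

Arden: 5, Brisco: 4, Carrow: 3, Dorne: 4, Eskel: 2, Farrow: 17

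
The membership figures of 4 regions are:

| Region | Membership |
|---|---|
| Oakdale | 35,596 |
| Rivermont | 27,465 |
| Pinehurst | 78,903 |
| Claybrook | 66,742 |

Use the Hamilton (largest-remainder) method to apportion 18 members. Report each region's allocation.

Oakdale: 3, Rivermont: 2, Pinehurst: 7, Claybrook: 6

The standard divisor is 208706/18 ≈ 11594.778.
Standard quotas: Oakdale 3.0700, Rivermont 2.3687, Pinehurst 6.8050, Claybrook 5.7562.
Lower quotas: Oakdale 3, Rivermont 2, Pinehurst 6, Claybrook 5 (sum 16, leaving 2 seats).
Remainders in descending order: Pinehurst 0.8050, Claybrook 0.7562, Rivermont 0.3687, Oakdale 0.0700.
The surplus seats go to Pinehurst, Claybrook.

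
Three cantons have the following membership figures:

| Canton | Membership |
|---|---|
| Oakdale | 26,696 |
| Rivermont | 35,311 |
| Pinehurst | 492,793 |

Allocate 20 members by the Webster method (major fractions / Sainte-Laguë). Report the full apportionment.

Standard divisor 554800/20 ≈ 27740; standard quotas: Oakdale 0.962, Rivermont 1.273, Pinehurst 17.765.
Rounding to the nearest integer gives Oakdale 1, Rivermont 1, Pinehurst 18 — total 20, matching the house size, so no adjustment is needed.

Oakdale 1, Rivermont 1, Pinehurst 18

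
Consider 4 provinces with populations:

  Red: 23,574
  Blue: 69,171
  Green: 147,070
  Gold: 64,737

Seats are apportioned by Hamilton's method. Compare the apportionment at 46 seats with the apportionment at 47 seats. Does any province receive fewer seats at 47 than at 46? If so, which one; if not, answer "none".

Red

At 46 seats: Red 4, Blue 10, Green 22, Gold 10.
At 47 seats: Red 3, Blue 11, Green 23, Gold 10.
Red drops from 4 to 3.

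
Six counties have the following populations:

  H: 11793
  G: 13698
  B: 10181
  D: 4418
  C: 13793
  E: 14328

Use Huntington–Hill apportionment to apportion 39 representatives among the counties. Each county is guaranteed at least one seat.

With divisor 1812: modified quotas H 6.508, G 7.560, B 5.619, D 2.438, C 7.612, E 7.907.
Geometric-mean thresholds: H √(6·7)=6.481, G √(7·8)=7.483, B √(5·6)=5.477, D √(2·3)=2.449, C √(7·8)=7.483, E √(7·8)=7.483.
Each quota rounded against its threshold gives H 7, G 8, B 6, D 2, C 8, E 8 (total 39).

H: 7, G: 8, B: 6, D: 2, C: 8, E: 8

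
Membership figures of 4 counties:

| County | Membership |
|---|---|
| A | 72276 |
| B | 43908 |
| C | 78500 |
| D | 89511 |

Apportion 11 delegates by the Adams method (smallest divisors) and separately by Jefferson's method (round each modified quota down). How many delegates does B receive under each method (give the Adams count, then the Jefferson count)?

Adams: A 3, B 2, C 3, D 3.
Jefferson: A 3, B 1, C 3, D 4.
B gets 2 under Adams and 1 under Jefferson.

2 and 1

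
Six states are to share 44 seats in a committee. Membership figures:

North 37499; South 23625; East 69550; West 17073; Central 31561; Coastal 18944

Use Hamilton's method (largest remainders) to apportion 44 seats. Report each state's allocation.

Standard divisor: 198252 ÷ 44 ≈ 4505.727.
Standard quotas: North 8.3225, South 5.2433, East 15.4359, West 3.7892, Central 7.0046, Coastal 4.2044.
Lower quotas: North 8, South 5, East 15, West 3, Central 7, Coastal 4 (sum 42, leaving 2 seats).
Remainders in descending order: West 0.7892, East 0.4359, North 0.3225, South 0.2433, Coastal 0.2044, Central 0.0046.
Largest remainders: West, East receive the extra seats.

North: 8, South: 5, East: 16, West: 4, Central: 7, Coastal: 4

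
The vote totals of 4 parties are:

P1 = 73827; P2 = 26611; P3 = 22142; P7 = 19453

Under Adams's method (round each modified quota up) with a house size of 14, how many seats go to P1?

7

Standard divisor 142033/14 ≈ 10145.214; standard quotas: P1 7.277, P2 2.623, P3 2.183, P7 1.917.
Rounding up gives 8, 3, 3, 2 = 16 seats, so the divisor must be adjusted.
With modified divisor 11700: modified quotas P1 6.310, P2 2.274, P3 1.892, P7 1.663.
Rounding up: P1 7, P2 3, P3 2, P7 2 (total 14).
P1 receives 7.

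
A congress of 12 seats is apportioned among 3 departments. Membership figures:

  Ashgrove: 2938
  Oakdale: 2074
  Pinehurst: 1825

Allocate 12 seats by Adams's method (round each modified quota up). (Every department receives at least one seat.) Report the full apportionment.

Ashgrove: 5, Oakdale: 4, Pinehurst: 3

Standard divisor 6837/12 ≈ 569.75; standard quotas: Ashgrove 5.157, Oakdale 3.640, Pinehurst 3.203.
Rounding up gives 6, 4, 4 = 14 seats, so the divisor must be adjusted.
With modified divisor 650: modified quotas Ashgrove 4.520, Oakdale 3.191, Pinehurst 2.808.
Rounding up: Ashgrove 5, Oakdale 4, Pinehurst 3 (total 12).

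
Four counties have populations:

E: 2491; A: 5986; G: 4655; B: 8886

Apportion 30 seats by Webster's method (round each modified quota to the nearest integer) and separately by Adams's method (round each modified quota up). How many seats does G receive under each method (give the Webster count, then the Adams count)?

Webster: E 3, A 8, G 7, B 12.
Adams: E 4, A 8, G 6, B 12.
G gets 7 under Webster and 6 under Adams.

7 and 6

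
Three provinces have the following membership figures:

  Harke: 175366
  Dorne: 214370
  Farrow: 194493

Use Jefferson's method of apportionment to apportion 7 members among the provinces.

Standard divisor 584229/7 ≈ 83461.286; standard quotas: Harke 2.101, Dorne 2.568, Farrow 2.330.
Rounding down gives 2, 2, 2 = 6 seats, so the divisor must be adjusted.
With modified divisor 68100: modified quotas Harke 2.575, Dorne 3.148, Farrow 2.856.
Rounding down: Harke 2, Dorne 3, Farrow 2 (total 7).

Harke=2, Dorne=3, Farrow=2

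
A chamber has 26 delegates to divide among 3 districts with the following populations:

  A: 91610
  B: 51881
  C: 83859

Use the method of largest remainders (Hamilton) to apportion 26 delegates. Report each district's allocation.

The standard divisor is 227350/26 ≈ 8744.231.
Standard quotas: A 10.4766, B 5.9332, C 9.5902.
Lower quotas: A 10, B 5, C 9 (sum 24, leaving 2 seats).
Remainders in descending order: B 0.9332, C 0.5902, A 0.4766.
Largest remainders: B, C receive the extra seats.

A 10, B 6, C 10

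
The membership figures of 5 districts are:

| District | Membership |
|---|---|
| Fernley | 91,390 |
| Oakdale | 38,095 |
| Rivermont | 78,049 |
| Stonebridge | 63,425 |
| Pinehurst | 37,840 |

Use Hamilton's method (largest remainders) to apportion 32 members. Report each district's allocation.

The standard divisor is 308799/32 ≈ 9649.969.
Standard quotas: Fernley 9.4705, Oakdale 3.9477, Rivermont 8.0880, Stonebridge 6.5726, Pinehurst 3.9213.
Lower quotas: Fernley 9, Oakdale 3, Rivermont 8, Stonebridge 6, Pinehurst 3 (sum 29, leaving 3 seats).
Remainders in descending order: Oakdale 0.9477, Pinehurst 0.9213, Stonebridge 0.5726, Fernley 0.4705, Rivermont 0.0880.
Largest remainders: Oakdale, Pinehurst, Stonebridge receive the extra seats.

Fernley 9, Oakdale 4, Rivermont 8, Stonebridge 7, Pinehurst 4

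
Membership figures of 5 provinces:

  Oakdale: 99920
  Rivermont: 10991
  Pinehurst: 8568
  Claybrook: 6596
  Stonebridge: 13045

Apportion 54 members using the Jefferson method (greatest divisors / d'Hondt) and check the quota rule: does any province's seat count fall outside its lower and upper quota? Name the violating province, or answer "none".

Oakdale

Standard quotas: Oakdale 38.784, Rivermont 4.266, Pinehurst 3.326, Claybrook 2.560, Stonebridge 5.063.
Jefferson allocation: Oakdale 40, Rivermont 4, Pinehurst 3, Claybrook 2, Stonebridge 5.
Oakdale has quota 38.784 (lower 38, upper 39) but receives 40 — outside the quota interval.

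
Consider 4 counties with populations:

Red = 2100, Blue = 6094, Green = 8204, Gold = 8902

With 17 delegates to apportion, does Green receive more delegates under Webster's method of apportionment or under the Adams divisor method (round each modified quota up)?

Webster

Webster: Red 1, Blue 4, Green 6, Gold 6.
Adams: Red 2, Blue 4, Green 5, Gold 6.
Green gets 6 under Webster and 5 under Adams.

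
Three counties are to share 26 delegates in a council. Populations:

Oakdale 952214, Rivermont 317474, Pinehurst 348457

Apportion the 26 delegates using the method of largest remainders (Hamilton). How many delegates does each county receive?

The standard divisor is 1618145/26 ≈ 62236.346.
Standard quotas: Oakdale 15.3000, Rivermont 5.1011, Pinehurst 5.5989.
Lower quotas: Oakdale 15, Rivermont 5, Pinehurst 5 (sum 25, leaving 1 seat).
Remainders in descending order: Pinehurst 0.5989, Oakdale 0.3000, Rivermont 0.1011.
Largest remainder: Pinehurst receives the extra seat.

Oakdale: 15, Rivermont: 5, Pinehurst: 6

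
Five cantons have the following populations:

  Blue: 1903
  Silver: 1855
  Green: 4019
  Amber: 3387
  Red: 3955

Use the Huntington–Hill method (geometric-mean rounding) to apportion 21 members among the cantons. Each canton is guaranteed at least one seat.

Blue 3; Silver 3; Green 5; Amber 5; Red 5

With divisor 746: modified quotas Blue 2.551, Silver 2.487, Green 5.387, Amber 4.540, Red 5.302.
Geometric-mean thresholds: Blue √(2·3)=2.449, Silver √(2·3)=2.449, Green √(5·6)=5.477, Amber √(4·5)=4.472, Red √(5·6)=5.477.
Each quota rounded against its threshold gives Blue 3, Silver 3, Green 5, Amber 5, Red 5 (total 21).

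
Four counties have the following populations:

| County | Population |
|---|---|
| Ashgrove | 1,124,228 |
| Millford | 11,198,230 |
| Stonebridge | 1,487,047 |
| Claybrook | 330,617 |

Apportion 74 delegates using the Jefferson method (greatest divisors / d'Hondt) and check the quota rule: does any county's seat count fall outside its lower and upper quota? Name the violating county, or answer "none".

Millford

Standard quotas: Ashgrove 5.883, Millford 58.604, Stonebridge 7.782, Claybrook 1.730.
Jefferson allocation: Ashgrove 6, Millford 60, Stonebridge 7, Claybrook 1.
Millford has quota 58.604 (lower 58, upper 59) but receives 60 — outside the quota interval.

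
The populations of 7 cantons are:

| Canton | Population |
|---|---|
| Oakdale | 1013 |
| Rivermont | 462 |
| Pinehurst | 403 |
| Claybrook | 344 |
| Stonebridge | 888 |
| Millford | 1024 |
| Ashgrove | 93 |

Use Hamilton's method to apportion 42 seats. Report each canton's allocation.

Standard divisor: 4227 ÷ 42 ≈ 100.643.
Standard quotas: Oakdale 10.065, Rivermont 4.590, Pinehurst 4.004, Claybrook 3.418, Stonebridge 8.823, Millford 10.175, Ashgrove 0.924.
Lower quotas: Oakdale 10, Rivermont 4, Pinehurst 4, Claybrook 3, Stonebridge 8, Millford 10, Ashgrove 0 (sum 39, leaving 3 seats).
Remainders in descending order: Ashgrove 0.924, Stonebridge 0.823, Rivermont 0.590, Claybrook 0.418, Millford 0.175, Oakdale 0.065, Pinehurst 0.004.
Largest remainders: Ashgrove, Stonebridge, Rivermont receive the extra seats.

Oakdale: 10, Rivermont: 5, Pinehurst: 4, Claybrook: 3, Stonebridge: 9, Millford: 10, Ashgrove: 1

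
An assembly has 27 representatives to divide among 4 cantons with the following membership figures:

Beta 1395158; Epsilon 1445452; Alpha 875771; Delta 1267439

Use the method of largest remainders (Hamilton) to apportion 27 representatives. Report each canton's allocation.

Total 4983820; standard divisor 4983820/27 ≈ 184585.926.
Standard quotas: Beta 7.5583, Epsilon 7.8308, Alpha 4.7445, Delta 6.8664.
Lower quotas: Beta 7, Epsilon 7, Alpha 4, Delta 6 (sum 24, leaving 3 seats).
Remainders in descending order: Delta 0.8664, Epsilon 0.8308, Alpha 0.7445, Beta 0.5583.
Largest remainders: Delta, Epsilon, Alpha receive the extra seats.

Beta 7, Epsilon 8, Alpha 5, Delta 7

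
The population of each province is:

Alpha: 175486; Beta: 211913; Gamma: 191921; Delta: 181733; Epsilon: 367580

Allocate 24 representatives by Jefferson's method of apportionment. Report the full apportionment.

Alpha=4, Beta=4, Gamma=4, Delta=4, Epsilon=8

Standard divisor 1128633/24 ≈ 47026.375; standard quotas: Alpha 3.732, Beta 4.506, Gamma 4.081, Delta 3.864, Epsilon 7.816.
Rounding down gives 3, 4, 4, 3, 7 = 21 seats, so the divisor must be adjusted.
With modified divisor 43100: modified quotas Alpha 4.072, Beta 4.917, Gamma 4.453, Delta 4.217, Epsilon 8.529.
Rounding down: Alpha 4, Beta 4, Gamma 4, Delta 4, Epsilon 8 (total 24).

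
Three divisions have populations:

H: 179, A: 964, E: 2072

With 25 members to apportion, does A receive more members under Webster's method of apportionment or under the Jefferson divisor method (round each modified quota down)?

Webster: H 1, A 8, E 16.
Jefferson: H 1, A 7, E 17.
A gets 8 under Webster and 7 under Jefferson.

Webster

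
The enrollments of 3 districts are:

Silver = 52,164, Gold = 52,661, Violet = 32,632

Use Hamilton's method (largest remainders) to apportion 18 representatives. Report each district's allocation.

Silver: 7, Gold: 7, Violet: 4

Total 137457; standard divisor 137457/18 ≈ 7636.5.
Standard quotas: Silver 6.8309, Gold 6.8960, Violet 4.2732.
Lower quotas: Silver 6, Gold 6, Violet 4 (sum 16, leaving 2 seats).
Remainders in descending order: Gold 0.8960, Silver 0.8309, Violet 0.2732.
Largest remainders: Gold, Silver receive the extra seats.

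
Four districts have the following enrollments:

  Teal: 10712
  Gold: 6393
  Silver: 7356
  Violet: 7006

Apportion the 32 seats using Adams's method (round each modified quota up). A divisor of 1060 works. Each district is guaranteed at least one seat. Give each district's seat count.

Teal: 11; Gold: 7; Silver: 7; Violet: 7

With modified divisor 1060: modified quotas Teal 10.106, Gold 6.031, Silver 6.940, Violet 6.609.
Rounding up: Teal 11, Gold 7, Silver 7, Violet 7 (total 32).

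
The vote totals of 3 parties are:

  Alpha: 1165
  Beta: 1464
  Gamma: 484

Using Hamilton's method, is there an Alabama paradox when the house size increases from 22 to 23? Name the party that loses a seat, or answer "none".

At 22 seats: Alpha 8, Beta 10, Gamma 4.
At 23 seats: Alpha 9, Beta 11, Gamma 3.
Gamma drops from 4 to 3.

Gamma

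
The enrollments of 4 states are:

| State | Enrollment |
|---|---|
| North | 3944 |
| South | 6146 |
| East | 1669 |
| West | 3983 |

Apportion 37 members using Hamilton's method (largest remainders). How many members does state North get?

Total 15742; standard divisor 15742/37 ≈ 425.459.
Standard quotas: North 9.2700, South 14.4456, East 3.9228, West 9.3616.
Lower quotas: North 9, South 14, East 3, West 9 (sum 35, leaving 2 seats).
Remainders in descending order: East 0.9228, South 0.4456, West 0.3616, North 0.2700.
Largest remainders: East, South receive the extra seats.
North receives 9.

9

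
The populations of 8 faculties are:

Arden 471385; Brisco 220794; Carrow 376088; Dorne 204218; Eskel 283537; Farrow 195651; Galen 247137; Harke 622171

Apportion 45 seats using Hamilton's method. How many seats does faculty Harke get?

11

Total 2620981; standard divisor 2620981/45 ≈ 58244.022.
Standard quotas: Arden 8.0933, Brisco 3.7908, Carrow 6.4571, Dorne 3.5062, Eskel 4.8681, Farrow 3.3592, Galen 4.2431, Harke 10.6821.
Lower quotas: Arden 8, Brisco 3, Carrow 6, Dorne 3, Eskel 4, Farrow 3, Galen 4, Harke 10 (sum 41, leaving 4 seats).
Remainders in descending order: Eskel 0.8681, Brisco 0.7908, Harke 0.6821, Dorne 0.5062, Carrow 0.4571, Farrow 0.3592, Galen 0.2431, Arden 0.0933.
The surplus seats go to Eskel, Brisco, Harke, Dorne.
Harke receives 11.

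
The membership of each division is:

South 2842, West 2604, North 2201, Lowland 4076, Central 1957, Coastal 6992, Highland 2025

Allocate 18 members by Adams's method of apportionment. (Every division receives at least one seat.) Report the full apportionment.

South 2; West 2; North 2; Lowland 3; Central 2; Coastal 5; Highland 2

Standard divisor 22697/18 ≈ 1260.944; standard quotas: South 2.254, West 2.065, North 1.746, Lowland 3.232, Central 1.552, Coastal 5.545, Highland 1.606.
Rounding up gives 3, 3, 2, 4, 2, 6, 2 = 22 seats, so the divisor must be adjusted.
With modified divisor 1600: modified quotas South 1.776, West 1.627, North 1.376, Lowland 2.547, Central 1.223, Coastal 4.370, Highland 1.266.
Rounding up: South 2, West 2, North 2, Lowland 3, Central 2, Coastal 5, Highland 2 (total 18).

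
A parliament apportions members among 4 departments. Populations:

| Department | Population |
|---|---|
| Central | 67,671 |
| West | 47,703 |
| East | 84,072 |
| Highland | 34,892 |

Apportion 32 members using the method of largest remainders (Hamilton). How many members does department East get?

Total 234338; standard divisor 234338/32 ≈ 7323.062.
Standard quotas: Central 9.2408, West 6.5141, East 11.4804, Highland 4.7647.
Lower quotas: Central 9, West 6, East 11, Highland 4 (sum 30, leaving 2 seats).
Remainders in descending order: Highland 0.7647, West 0.5141, East 0.4804, Central 0.2408.
The surplus seats go to Highland, West.
East receives 11.

11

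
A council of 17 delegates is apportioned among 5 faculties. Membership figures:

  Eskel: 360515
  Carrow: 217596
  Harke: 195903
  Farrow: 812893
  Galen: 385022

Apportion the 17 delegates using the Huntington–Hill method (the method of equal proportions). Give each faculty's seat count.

With divisor 118289: modified quotas Eskel 3.048, Carrow 1.840, Harke 1.656, Farrow 6.872, Galen 3.255.
Geometric-mean thresholds: Eskel √(3·4)=3.464, Carrow √(1·2)=1.414, Harke √(1·2)=1.414, Farrow √(6·7)=6.481, Galen √(3·4)=3.464.
Each quota rounded against its threshold gives Eskel 3, Carrow 2, Harke 2, Farrow 7, Galen 3 (total 17).

Eskel=3, Carrow=2, Harke=2, Farrow=7, Galen=3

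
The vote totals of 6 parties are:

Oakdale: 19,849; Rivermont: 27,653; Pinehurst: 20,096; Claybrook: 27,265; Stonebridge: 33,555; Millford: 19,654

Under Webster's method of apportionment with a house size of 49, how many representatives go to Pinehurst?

7

Standard divisor 148072/49 ≈ 3021.878; standard quotas: Oakdale 6.568, Rivermont 9.151, Pinehurst 6.650, Claybrook 9.023, Stonebridge 11.104, Millford 6.504.
Rounding to the nearest integer gives 7, 9, 7, 9, 11, 7 = 50 seats, so the divisor must be adjusted.
With modified divisor 3040: modified quotas Oakdale 6.529, Rivermont 9.096, Pinehurst 6.611, Claybrook 8.969, Stonebridge 11.038, Millford 6.465.
Rounding to the nearest integer: Oakdale 7, Rivermont 9, Pinehurst 7, Claybrook 9, Stonebridge 11, Millford 6 (total 49).
Pinehurst receives 7.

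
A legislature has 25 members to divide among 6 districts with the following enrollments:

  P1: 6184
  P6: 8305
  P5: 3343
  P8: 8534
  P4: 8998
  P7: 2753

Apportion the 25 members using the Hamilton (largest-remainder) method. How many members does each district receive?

Total 38117; standard divisor 38117/25 ≈ 1524.68.
Standard quotas: P1 4.0559, P6 5.4470, P5 2.1926, P8 5.5972, P4 5.9016, P7 1.8056.
Lower quotas: P1 4, P6 5, P5 2, P8 5, P4 5, P7 1 (sum 22, leaving 3 seats).
Remainders in descending order: P4 0.9016, P7 0.8056, P8 0.5972, P6 0.4470, P5 0.1926, P1 0.0559.
Largest remainders: P4, P7, P8 receive the extra seats.

P1: 4, P6: 5, P5: 2, P8: 6, P4: 6, P7: 2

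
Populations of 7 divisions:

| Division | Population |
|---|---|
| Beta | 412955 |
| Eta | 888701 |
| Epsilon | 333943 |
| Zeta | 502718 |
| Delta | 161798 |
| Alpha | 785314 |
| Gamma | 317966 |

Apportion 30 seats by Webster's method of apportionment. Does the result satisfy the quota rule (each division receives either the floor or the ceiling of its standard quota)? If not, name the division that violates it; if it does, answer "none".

none

Standard quotas: Beta 3.640, Eta 7.834, Epsilon 2.944, Zeta 4.431, Delta 1.426, Alpha 6.922, Gamma 2.803.
Webster allocation: Beta 4, Eta 8, Epsilon 3, Zeta 4, Delta 1, Alpha 7, Gamma 3.
Every allocation lies between the lower and upper quota.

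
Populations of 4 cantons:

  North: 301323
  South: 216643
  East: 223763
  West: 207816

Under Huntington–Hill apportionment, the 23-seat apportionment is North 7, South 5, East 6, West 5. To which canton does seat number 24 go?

Priority for the next seat is population ÷ (√(s·(s+1))).
Priorities: North 40265.980, South 39553.419, East 34527.380, West 37941.837.
Highest priority: North.

North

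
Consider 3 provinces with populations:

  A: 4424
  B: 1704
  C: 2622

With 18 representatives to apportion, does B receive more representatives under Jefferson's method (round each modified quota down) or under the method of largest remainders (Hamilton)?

Hamilton

Jefferson: A 10, B 3, C 5.
Hamilton: A 9, B 4, C 5.
B gets 3 under Jefferson and 4 under Hamilton.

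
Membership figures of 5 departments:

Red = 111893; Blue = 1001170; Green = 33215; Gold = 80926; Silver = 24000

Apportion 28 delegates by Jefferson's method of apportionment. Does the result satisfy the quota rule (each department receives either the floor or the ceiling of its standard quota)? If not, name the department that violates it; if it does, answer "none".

Blue

Standard quotas: Red 2.504, Blue 22.405, Green 0.743, Gold 1.811, Silver 0.537.
Jefferson allocation: Red 2, Blue 24, Green 0, Gold 2, Silver 0.
Blue has quota 22.405 (lower 22, upper 23) but receives 24 — outside the quota interval.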